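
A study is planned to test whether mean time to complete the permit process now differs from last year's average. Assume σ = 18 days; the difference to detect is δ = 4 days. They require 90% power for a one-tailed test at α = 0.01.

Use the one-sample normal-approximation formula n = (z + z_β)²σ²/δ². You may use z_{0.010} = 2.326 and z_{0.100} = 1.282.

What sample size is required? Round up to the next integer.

n = 264

n = (z_α + z_β)² · σ² / δ²
  = (2.326 + 1.282)² · 18² / 4²
  = 13.0177 · 324 / 16
  = 263.61
Round up → n = 264.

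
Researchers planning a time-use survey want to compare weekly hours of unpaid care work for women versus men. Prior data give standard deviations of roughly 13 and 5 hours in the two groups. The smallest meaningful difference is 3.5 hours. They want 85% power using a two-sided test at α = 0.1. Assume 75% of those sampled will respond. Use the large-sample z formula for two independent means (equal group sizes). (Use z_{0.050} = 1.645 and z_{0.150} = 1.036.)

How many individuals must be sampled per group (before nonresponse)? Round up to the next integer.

n = 152 per group

n = (z_{α/2} + z_β)² · (σ₁² + σ₂²) / δ²
  = (1.645 + 1.036)² · (13² + 5² = 194) / 3.5²
  = 7.1878 · 194 / 12.25
  = 113.83
Adjust for 75% response: 113.83 / 0.75 = 151.77.
Round up → n = 152 per group.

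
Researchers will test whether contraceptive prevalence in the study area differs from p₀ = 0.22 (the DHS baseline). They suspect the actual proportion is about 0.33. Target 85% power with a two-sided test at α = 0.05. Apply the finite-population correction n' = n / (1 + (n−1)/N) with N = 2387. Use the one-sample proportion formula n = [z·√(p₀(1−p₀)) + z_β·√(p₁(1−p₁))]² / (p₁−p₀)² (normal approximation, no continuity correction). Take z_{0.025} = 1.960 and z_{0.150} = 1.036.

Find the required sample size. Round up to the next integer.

n = 132

n = [z_{α/2}·√(p₀q₀) + z_β·√(p₁q₁)]² / (p₁ − p₀)²
  = [1.960·√(0.22·0.78) + 1.036·√(0.33·0.67)]² / (0.11)²
  = [1.960·0.4142 + 1.036·0.4702]² / 0.0121
  = [1.2991]² / 0.0121
  = 139.47
Finite-population correction (N = 2387): 139.47 / (1 + (139.47 − 1)/2387) = 131.82.
Round up → n = 132.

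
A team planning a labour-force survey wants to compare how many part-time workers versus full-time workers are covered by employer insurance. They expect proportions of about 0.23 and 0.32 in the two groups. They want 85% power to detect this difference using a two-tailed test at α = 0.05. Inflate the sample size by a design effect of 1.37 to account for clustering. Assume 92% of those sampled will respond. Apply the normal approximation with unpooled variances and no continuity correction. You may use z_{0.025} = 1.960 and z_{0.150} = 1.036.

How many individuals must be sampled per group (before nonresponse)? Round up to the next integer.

n = 652 per group

n = (z_{α/2} + z_β)² · [p₁(1−p₁) + p₂(1−p₂)] / (p₁ − p₂)²
  = (1.960 + 1.036)² · (0.23·0.77 + 0.32·0.68) / (-0.09)²
  = (2.996)² · (0.1771 + 0.2176) / 0.0081
  = 8.9760 · 0.3947 / 0.0081
  = 437.39
Design effect: 1.37 × 437.39 = 599.22.
Adjust for 92% response: 599.22 / 0.92 = 651.33.
Round up → n = 652 per group.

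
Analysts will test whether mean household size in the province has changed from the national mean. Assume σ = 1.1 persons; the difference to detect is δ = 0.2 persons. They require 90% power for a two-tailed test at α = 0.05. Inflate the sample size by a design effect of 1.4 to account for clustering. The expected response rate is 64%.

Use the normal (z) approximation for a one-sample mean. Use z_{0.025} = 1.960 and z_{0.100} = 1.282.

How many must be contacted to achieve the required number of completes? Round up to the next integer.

n = 696

n = (z_{α/2} + z_β)² · σ² / δ²
  = (1.960 + 1.282)² · 1.1² / 0.2²
  = 10.5106 · 1.21 / 0.04
  = 317.94
Design effect: 1.4 × 317.94 = 445.12.
Adjust for 64% response: 445.12 / 0.64 = 695.50.
Round up → n = 696.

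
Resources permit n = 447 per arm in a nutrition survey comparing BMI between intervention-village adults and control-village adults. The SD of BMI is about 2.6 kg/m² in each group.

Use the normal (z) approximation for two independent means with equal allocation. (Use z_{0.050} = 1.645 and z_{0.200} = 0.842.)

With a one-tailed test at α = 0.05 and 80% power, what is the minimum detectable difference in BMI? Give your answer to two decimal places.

Minimum detectable difference ≈ 0.43 kg/m²

δ = (z_α + z_β) · √((σ₁²+σ₂²)/n)
  = (1.645 + 0.842) · √(13.52/447)
  = 2.487 · √0.03025
  = 2.487 · 0.1739
  = 0.4325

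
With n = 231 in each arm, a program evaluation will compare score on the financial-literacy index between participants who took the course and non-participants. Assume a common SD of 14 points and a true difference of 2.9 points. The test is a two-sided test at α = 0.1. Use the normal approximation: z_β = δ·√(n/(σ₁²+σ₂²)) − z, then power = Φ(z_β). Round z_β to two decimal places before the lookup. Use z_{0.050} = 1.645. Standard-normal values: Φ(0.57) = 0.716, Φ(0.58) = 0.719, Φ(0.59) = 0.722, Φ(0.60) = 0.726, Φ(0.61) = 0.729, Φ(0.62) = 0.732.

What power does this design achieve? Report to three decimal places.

Power ≈ 0.719

z_β = δ·√(n/(σ₁²+σ₂²)) − z_{α/2}
    = 2.9 · √(231/392) − 1.645
    = 2.9 · 0.76765 − 1.645
    = 2.2262 − 1.645 = 0.5812 → 0.58
Power = Φ(0.58) = 0.719.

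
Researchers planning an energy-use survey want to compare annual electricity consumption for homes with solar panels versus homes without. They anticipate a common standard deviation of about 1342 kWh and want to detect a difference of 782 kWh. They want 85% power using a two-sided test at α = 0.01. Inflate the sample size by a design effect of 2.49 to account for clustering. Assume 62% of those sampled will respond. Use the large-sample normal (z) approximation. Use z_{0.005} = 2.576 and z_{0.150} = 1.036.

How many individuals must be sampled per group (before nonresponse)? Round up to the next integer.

n = 309 per group

n = (z_{α/2} + z_β)² · (σ₁² + σ₂²) / δ²
  = (2.576 + 1.036)² · (2·1342² = 3601928) / 782²
  = 13.0465 · 3601928 / 611524
  = 76.85
Design effect: 2.49 × 76.85 = 191.34.
Adjust for 62% response: 191.34 / 0.62 = 308.62.
Round up → n = 309 per group.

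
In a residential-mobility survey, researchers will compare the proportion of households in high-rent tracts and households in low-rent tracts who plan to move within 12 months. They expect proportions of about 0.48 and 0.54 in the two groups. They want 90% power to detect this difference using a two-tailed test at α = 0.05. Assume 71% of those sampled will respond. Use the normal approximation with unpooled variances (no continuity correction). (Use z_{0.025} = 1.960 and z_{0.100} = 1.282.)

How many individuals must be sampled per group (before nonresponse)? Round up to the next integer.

n = (z_{α/2} + z_β)² · [p₁(1−p₁) + p₂(1−p₂)] / (p₁ − p₂)²
  = (1.960 + 1.282)² · (0.48·0.52 + 0.54·0.46) / (-0.06)²
  = (3.242)² · (0.2496 + 0.2484) / 0.0036
  = 10.5106 · 0.4980 / 0.0036
  = 1453.96
Adjust for 71% response: 1453.96 / 0.71 = 2047.83.
Round up → n = 2048 per group.

n = 2048 per group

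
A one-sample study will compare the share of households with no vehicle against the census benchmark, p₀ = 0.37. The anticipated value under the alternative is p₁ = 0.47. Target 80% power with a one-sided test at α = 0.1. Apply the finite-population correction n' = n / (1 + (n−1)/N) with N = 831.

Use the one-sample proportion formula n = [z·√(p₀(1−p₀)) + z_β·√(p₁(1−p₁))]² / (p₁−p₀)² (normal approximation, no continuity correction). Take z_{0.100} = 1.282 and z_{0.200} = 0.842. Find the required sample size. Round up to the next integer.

n = [z_α·√(p₀q₀) + z_β·√(p₁q₁)]² / (p₁ − p₀)²
  = [1.282·√(0.37·0.63) + 0.842·√(0.47·0.53)]² / (0.10)²
  = [1.282·0.4828 + 0.842·0.4991]² / 0.0100
  = [1.0392]² / 0.0100
  = 107.99
Finite-population correction (N = 831): 107.99 / (1 + (107.99 − 1)/831) = 95.67.
Round up → n = 96.

n = 96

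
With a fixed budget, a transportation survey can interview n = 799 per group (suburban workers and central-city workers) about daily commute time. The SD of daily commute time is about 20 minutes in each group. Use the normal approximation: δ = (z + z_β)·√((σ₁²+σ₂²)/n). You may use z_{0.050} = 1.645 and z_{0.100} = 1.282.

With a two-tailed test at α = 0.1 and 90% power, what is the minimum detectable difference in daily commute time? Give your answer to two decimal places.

δ = (z_{α/2} + z_β) · √((σ₁²+σ₂²)/n)
  = (1.645 + 1.282) · √(800/799)
  = 2.927 · √1.0013
  = 2.927 · 1.0006
  = 2.9288

Minimum detectable difference ≈ 2.93 minutes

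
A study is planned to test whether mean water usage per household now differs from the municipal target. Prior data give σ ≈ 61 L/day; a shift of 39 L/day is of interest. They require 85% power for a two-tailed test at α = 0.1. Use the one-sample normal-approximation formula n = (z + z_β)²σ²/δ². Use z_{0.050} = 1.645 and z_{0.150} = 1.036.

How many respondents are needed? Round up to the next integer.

n = 18

n = (z_{α/2} + z_β)² · σ² / δ²
  = (1.645 + 1.036)² · 61² / 39²
  = 7.1878 · 3721 / 1521
  = 17.58
Round up → n = 18.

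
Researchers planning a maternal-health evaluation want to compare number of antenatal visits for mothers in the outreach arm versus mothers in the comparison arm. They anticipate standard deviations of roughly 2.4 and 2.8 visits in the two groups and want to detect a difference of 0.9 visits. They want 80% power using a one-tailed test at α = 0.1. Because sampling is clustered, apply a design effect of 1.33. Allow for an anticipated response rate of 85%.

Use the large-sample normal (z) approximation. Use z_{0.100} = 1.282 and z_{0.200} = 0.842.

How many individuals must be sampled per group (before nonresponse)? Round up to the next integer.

n = 119 per group

n = (z_α + z_β)² · (σ₁² + σ₂²) / δ²
  = (1.282 + 0.842)² · (2.4² + 2.8² = 13.6) / 0.9²
  = 4.5114 · 13.6 / 0.81
  = 75.75
Design effect: 1.33 × 75.75 = 100.74.
Adjust for 85% response: 100.74 / 0.85 = 118.52.
Round up → n = 119 per group.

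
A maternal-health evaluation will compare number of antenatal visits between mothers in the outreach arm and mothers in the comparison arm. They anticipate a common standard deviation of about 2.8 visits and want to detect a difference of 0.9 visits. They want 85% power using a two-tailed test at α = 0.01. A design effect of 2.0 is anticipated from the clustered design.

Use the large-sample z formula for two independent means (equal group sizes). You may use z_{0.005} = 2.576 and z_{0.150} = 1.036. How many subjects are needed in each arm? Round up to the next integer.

n = 506 per group

n = (z_{α/2} + z_β)² · (σ₁² + σ₂²) / δ²
  = (2.576 + 1.036)² · (2·2.8² = 15.68) / 0.9²
  = 13.0465 · 15.68 / 0.81
  = 252.56
Design effect: 2.0 × 252.56 = 505.11.
Round up → n = 506 per group.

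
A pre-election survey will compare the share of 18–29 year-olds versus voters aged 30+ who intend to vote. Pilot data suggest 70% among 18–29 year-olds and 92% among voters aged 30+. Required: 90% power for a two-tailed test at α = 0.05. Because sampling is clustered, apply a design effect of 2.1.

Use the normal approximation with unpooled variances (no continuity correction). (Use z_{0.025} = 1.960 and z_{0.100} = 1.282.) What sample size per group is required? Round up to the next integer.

n = 130 per group

n = (z_{α/2} + z_β)² · [p₁(1−p₁) + p₂(1−p₂)] / (p₁ − p₂)²
  = (1.960 + 1.282)² · (0.70·0.30 + 0.92·0.08) / (-0.22)²
  = (3.242)² · (0.2100 + 0.0736) / 0.0484
  = 10.5106 · 0.2836 / 0.0484
  = 61.59
Design effect: 2.1 × 61.59 = 129.33.
Round up → n = 130 per group.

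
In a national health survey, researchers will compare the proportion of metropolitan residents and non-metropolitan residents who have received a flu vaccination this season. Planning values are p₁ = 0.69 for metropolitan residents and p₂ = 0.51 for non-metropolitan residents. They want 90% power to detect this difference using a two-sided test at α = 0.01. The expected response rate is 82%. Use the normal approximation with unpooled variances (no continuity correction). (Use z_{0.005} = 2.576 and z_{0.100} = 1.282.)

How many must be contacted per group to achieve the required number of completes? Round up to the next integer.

n = (z_{α/2} + z_β)² · [p₁(1−p₁) + p₂(1−p₂)] / (p₁ − p₂)²
  = (2.576 + 1.282)² · (0.69·0.31 + 0.51·0.49) / (0.18)²
  = (3.858)² · (0.2139 + 0.2499) / 0.0324
  = 14.8842 · 0.4638 / 0.0324
  = 213.06
Adjust for 82% response: 213.06 / 0.82 = 259.83.
Round up → n = 260 per group.

n = 260 per group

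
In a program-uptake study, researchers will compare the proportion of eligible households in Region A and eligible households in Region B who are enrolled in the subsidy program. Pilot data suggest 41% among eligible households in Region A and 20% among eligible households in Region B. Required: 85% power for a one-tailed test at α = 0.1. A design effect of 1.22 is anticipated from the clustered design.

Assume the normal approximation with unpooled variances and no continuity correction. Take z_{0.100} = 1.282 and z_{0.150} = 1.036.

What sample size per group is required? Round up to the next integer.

n = 60 per group

n = (z_α + z_β)² · [p₁(1−p₁) + p₂(1−p₂)] / (p₁ − p₂)²
  = (1.282 + 1.036)² · (0.41·0.59 + 0.20·0.80) / (0.21)²
  = (2.318)² · (0.2419 + 0.1600) / 0.0441
  = 5.3731 · 0.4019 / 0.0441
  = 48.97
Design effect: 1.22 × 48.97 = 59.74.
Round up → n = 60 per group.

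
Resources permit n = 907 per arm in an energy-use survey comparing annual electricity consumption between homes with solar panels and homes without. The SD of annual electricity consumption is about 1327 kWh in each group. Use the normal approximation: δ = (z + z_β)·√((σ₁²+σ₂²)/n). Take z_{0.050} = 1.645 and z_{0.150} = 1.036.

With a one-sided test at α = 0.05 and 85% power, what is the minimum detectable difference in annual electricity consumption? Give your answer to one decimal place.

Minimum detectable difference ≈ 167.1 kWh

δ = (z_α + z_β) · √((σ₁²+σ₂²)/n)
  = (1.645 + 1.036) · √(3521858/907)
  = 2.681 · √3883.0
  = 2.681 · 62.3135
  = 167.0625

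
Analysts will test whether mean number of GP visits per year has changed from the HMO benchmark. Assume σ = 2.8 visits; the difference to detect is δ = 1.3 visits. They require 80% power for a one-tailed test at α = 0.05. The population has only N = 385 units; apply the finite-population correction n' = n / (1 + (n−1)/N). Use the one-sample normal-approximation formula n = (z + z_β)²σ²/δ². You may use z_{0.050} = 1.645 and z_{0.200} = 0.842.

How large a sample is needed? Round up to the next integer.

n = 27

n = (z_α + z_β)² · σ² / δ²
  = (1.645 + 0.842)² · 2.8² / 1.3²
  = 6.1852 · 7.84 / 1.69
  = 28.69
Finite-population correction (N = 385): 28.69 / (1 + (28.69 − 1)/385) = 26.77.
Round up → n = 27.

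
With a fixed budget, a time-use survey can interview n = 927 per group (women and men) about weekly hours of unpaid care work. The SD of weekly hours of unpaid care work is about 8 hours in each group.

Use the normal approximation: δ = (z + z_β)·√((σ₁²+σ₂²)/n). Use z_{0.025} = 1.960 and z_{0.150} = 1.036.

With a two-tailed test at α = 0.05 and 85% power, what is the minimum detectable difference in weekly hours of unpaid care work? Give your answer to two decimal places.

δ = (z_{α/2} + z_β) · √((σ₁²+σ₂²)/n)
  = (1.960 + 1.036) · √(128/927)
  = 2.996 · √0.13808
  = 2.996 · 0.3716
  = 1.1133

Minimum detectable difference ≈ 1.11 hours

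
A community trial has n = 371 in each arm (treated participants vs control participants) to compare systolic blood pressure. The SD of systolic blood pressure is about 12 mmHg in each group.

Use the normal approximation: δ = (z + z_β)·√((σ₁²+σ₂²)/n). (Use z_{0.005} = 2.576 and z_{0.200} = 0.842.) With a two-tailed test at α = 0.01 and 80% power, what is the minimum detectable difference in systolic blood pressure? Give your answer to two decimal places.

δ = (z_{α/2} + z_β) · √((σ₁²+σ₂²)/n)
  = (2.576 + 0.842) · √(288/371)
  = 3.418 · √0.77628
  = 3.418 · 0.8811
  = 3.0115

Minimum detectable difference ≈ 3.01 mmHg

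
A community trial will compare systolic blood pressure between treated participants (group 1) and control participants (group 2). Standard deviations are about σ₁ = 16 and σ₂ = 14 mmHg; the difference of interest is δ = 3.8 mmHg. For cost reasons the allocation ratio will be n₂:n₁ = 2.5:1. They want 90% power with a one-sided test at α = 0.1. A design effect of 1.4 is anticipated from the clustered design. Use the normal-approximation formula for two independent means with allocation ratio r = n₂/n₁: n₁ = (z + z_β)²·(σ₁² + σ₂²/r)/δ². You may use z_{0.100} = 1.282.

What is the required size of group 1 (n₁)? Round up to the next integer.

n₁ = 214

n₁ = (z_α + z_β)² · (σ₁² + σ₂²/r) / δ²
   = (1.282 + 1.282)² · (16² + 14²/2.5) / 3.8²
   = 6.5741 · (256 + 78.4) / 14.44
   = 6.5741 · 334.4 / 14.44
   = 152.24
Design effect: 1.4 × 152.24 = 213.14.
Round up → n₁ = 214; n₂ = r·n₁ = 2.5 × 214 = 535.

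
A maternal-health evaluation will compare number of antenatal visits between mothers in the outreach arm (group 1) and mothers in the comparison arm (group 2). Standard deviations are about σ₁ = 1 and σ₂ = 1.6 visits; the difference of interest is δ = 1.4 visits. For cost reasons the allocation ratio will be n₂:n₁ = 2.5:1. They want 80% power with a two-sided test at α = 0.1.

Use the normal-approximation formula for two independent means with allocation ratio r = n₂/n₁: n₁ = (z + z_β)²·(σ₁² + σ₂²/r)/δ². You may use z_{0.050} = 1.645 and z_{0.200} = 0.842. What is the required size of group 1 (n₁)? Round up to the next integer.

n₁ = (z_{α/2} + z_β)² · (σ₁² + σ₂²/r) / δ²
   = (1.645 + 0.842)² · (1² + 1.6²/2.5) / 1.4²
   = 6.1852 · (1 + 1.024) / 1.96
   = 6.1852 · 2.024 / 1.96
   = 6.39
Round up → n₁ = 7; n₂ = r·n₁ = 2.5 × 7 = 18.

n₁ = 7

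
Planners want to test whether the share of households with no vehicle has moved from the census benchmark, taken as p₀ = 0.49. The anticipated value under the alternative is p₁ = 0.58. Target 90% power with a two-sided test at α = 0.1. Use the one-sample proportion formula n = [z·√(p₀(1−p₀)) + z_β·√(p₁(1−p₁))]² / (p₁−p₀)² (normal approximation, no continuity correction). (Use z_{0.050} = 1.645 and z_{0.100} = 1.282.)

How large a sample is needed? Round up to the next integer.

n = 262

n = [z_{α/2}·√(p₀q₀) + z_β·√(p₁q₁)]² / (p₁ − p₀)²
  = [1.645·√(0.49·0.51) + 1.282·√(0.58·0.42)]² / (0.09)²
  = [1.645·0.4999 + 1.282·0.4936]² / 0.0081
  = [1.4551]² / 0.0081
  = 261.39
Round up → n = 262.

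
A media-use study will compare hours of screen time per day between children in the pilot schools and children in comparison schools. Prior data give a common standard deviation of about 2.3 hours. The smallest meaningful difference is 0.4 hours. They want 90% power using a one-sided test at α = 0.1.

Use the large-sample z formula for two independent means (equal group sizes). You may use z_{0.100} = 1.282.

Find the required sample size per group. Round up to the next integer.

n = (z_α + z_β)² · (σ₁² + σ₂²) / δ²
  = (1.282 + 1.282)² · (2·2.3² = 10.58) / 0.4²
  = 6.5741 · 10.58 / 0.16
  = 434.71
Round up → n = 435 per group.

n = 435 per group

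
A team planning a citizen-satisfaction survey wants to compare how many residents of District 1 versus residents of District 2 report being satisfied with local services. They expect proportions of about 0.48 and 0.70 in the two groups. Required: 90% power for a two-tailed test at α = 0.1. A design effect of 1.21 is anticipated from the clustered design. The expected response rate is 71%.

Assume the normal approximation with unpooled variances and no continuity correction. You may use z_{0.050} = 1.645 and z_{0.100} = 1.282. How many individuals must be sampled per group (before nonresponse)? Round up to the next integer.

n = 139 per group

n = (z_{α/2} + z_β)² · [p₁(1−p₁) + p₂(1−p₂)] / (p₁ − p₂)²
  = (1.645 + 1.282)² · (0.48·0.52 + 0.70·0.30) / (-0.22)²
  = (2.927)² · (0.2496 + 0.2100) / 0.0484
  = 8.5673 · 0.4596 / 0.0484
  = 81.35
Design effect: 1.21 × 81.35 = 98.44.
Adjust for 71% response: 98.44 / 0.71 = 138.65.
Round up → n = 139 per group.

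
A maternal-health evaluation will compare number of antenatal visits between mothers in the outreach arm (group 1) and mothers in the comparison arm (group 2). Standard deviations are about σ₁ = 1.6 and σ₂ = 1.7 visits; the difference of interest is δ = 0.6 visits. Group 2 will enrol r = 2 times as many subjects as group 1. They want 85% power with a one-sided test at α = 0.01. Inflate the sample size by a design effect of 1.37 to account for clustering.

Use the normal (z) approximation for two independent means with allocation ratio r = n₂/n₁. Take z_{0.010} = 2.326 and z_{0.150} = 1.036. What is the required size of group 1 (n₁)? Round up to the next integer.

n₁ = (z_α + z_β)² · (σ₁² + σ₂²/r) / δ²
   = (2.326 + 1.036)² · (1.6² + 1.7²/2) / 0.6²
   = 11.3030 · (2.56 + 1.445) / 0.36
   = 11.3030 · 4.005 / 0.36
   = 125.75
Design effect: 1.37 × 125.75 = 172.27.
Round up → n₁ = 173; n₂ = r·n₁ = 2 × 173 = 346.

n₁ = 173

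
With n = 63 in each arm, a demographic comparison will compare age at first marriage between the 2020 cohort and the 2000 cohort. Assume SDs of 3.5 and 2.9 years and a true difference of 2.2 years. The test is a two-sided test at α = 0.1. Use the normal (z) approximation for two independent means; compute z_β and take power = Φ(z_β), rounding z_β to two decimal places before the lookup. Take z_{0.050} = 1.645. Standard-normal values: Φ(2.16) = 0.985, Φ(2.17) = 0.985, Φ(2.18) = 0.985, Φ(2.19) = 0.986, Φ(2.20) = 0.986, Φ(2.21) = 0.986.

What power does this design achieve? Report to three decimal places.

z_β = δ·√(n/(σ₁²+σ₂²)) − z_{α/2}
    = 2.2 · √(63/20.66) − 1.645
    = 2.2 · 1.74624 − 1.645
    = 3.8417 − 1.645 = 2.1967 → 2.20
Power = Φ(2.20) = 0.986.

Power ≈ 0.986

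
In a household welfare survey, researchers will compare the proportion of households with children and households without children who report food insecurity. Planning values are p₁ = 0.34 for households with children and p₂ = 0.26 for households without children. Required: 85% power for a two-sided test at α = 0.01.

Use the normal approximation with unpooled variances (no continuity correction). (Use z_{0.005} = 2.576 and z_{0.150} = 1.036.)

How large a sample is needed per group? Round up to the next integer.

n = (z_{α/2} + z_β)² · [p₁(1−p₁) + p₂(1−p₂)] / (p₁ − p₂)²
  = (2.576 + 1.036)² · (0.34·0.66 + 0.26·0.74) / (0.08)²
  = (3.612)² · (0.2244 + 0.1924) / 0.0064
  = 13.0465 · 0.4168 / 0.0064
  = 849.66
Round up → n = 850 per group.

n = 850 per group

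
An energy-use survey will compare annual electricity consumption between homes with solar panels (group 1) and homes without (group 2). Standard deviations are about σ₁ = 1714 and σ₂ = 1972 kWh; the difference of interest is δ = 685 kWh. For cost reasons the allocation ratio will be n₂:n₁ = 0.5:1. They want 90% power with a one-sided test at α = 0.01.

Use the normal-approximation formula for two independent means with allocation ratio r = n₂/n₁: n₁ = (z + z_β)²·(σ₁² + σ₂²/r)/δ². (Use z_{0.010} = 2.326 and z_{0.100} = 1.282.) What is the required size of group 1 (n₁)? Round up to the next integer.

n₁ = 298

n₁ = (z_α + z_β)² · (σ₁² + σ₂²/r) / δ²
   = (2.326 + 1.282)² · (1714² + 1972²/0.5) / 685²
   = 13.0177 · (2937796 + 7777568) / 469225
   = 13.0177 · 10715364 / 469225
   = 297.28
Round up → n₁ = 298; n₂ = r·n₁ = 0.5 × 298 = 149.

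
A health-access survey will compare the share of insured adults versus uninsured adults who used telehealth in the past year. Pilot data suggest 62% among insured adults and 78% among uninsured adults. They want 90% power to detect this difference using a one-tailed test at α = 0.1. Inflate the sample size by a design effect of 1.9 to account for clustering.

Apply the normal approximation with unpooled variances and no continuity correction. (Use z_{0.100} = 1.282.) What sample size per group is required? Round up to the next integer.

n = (z_α + z_β)² · [p₁(1−p₁) + p₂(1−p₂)] / (p₁ − p₂)²
  = (1.282 + 1.282)² · (0.62·0.38 + 0.78·0.22) / (-0.16)²
  = (2.564)² · (0.2356 + 0.1716) / 0.0256
  = 6.5741 · 0.4072 / 0.0256
  = 104.57
Design effect: 1.9 × 104.57 = 198.68.
Round up → n = 199 per group.

n = 199 per group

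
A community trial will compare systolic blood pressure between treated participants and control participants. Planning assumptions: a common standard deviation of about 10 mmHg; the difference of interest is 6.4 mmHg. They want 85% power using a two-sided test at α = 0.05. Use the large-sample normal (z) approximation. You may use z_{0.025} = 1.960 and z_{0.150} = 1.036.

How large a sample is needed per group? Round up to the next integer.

n = 44 per group

n = (z_{α/2} + z_β)² · (σ₁² + σ₂²) / δ²
  = (1.960 + 1.036)² · (2·10² = 200) / 6.4²
  = 8.9760 · 200 / 40.96
  = 43.83
Round up → n = 44 per group.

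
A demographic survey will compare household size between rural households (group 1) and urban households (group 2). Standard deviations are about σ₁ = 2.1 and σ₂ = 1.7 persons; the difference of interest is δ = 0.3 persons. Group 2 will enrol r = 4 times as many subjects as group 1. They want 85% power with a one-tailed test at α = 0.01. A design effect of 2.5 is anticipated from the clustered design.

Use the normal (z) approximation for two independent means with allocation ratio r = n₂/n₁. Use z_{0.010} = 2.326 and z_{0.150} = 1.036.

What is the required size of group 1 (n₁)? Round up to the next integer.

n₁ = 1612

n₁ = (z_α + z_β)² · (σ₁² + σ₂²/r) / δ²
   = (2.326 + 1.036)² · (2.1² + 1.7²/4) / 0.3²
   = 11.3030 · (4.41 + 0.7225) / 0.09
   = 11.3030 · 5.1325 / 0.09
   = 644.59
Design effect: 2.5 × 644.59 = 1611.47.
Round up → n₁ = 1612; n₂ = r·n₁ = 4 × 1612 = 6448.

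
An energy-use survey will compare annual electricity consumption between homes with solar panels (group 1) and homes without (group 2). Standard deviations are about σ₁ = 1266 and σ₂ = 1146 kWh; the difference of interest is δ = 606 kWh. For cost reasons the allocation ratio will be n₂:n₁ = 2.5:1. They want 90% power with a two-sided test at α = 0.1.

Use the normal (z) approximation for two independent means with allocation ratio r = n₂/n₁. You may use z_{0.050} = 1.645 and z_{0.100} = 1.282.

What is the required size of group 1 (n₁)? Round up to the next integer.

n₁ = 50

n₁ = (z_{α/2} + z_β)² · (σ₁² + σ₂²/r) / δ²
   = (1.645 + 1.282)² · (1266² + 1146²/2.5) / 606²
   = 8.5673 · (1602756 + 525326.4) / 367236
   = 8.5673 · 2128082.4 / 367236
   = 49.65
Round up → n₁ = 50; n₂ = r·n₁ = 2.5 × 50 = 125.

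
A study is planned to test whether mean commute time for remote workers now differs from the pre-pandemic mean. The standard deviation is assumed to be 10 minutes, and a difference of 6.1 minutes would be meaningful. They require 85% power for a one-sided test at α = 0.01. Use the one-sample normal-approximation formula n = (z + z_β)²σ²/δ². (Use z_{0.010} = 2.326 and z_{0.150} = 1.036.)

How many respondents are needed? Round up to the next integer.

n = (z_α + z_β)² · σ² / δ²
  = (2.326 + 1.036)² · 10² / 6.1²
  = 11.3030 · 100 / 37.21
  = 30.38
Round up → n = 31.

n = 31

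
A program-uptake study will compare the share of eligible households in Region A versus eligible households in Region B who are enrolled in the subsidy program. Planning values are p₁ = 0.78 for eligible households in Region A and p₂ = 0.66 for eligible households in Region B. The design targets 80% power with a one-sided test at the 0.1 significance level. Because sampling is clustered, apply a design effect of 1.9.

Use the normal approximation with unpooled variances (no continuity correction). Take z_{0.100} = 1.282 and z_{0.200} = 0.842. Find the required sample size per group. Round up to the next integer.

n = 236 per group

n = (z_α + z_β)² · [p₁(1−p₁) + p₂(1−p₂)] / (p₁ − p₂)²
  = (1.282 + 0.842)² · (0.78·0.22 + 0.66·0.34) / (0.12)²
  = (2.124)² · (0.1716 + 0.2244) / 0.0144
  = 4.5114 · 0.3960 / 0.0144
  = 124.06
Design effect: 1.9 × 124.06 = 235.72.
Round up → n = 236 per group.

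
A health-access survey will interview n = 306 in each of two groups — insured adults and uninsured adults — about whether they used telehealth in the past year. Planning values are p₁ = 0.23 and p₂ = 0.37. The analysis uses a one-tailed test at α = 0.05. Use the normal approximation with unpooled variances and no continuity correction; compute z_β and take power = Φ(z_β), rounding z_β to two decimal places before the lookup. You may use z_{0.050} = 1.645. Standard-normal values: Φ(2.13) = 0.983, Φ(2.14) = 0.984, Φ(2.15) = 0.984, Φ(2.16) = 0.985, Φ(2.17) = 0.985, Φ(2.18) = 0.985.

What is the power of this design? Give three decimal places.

Power ≈ 0.985

z_β = |p₁−p₂|·√(n/[p₁q₁+p₂q₂]) − z_α
    = 0.14 · √(306/0.4102) − 1.645
    = 0.14 · 27.3126 − 1.645
    = 3.8238 − 1.645 = 2.1788 → 2.18
Power = Φ(2.18) = 0.985.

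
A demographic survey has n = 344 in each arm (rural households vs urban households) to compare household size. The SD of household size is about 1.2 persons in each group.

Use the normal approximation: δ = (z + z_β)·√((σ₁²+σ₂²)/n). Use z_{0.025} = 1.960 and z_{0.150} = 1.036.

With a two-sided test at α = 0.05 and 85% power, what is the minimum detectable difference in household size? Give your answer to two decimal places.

δ = (z_{α/2} + z_β) · √((σ₁²+σ₂²)/n)
  = (1.960 + 1.036) · √(2.88/344)
  = 2.996 · √0.00837
  = 2.996 · 0.0915
  = 0.2741

Minimum detectable difference ≈ 0.27 persons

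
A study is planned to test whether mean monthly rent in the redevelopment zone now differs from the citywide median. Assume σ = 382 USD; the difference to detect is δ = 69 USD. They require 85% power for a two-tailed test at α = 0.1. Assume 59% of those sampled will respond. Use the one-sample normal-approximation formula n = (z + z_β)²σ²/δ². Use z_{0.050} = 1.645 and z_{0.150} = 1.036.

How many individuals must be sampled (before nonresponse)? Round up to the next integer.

n = 374

n = (z_{α/2} + z_β)² · σ² / δ²
  = (1.645 + 1.036)² · 382² / 69²
  = 7.1878 · 145924 / 4761
  = 220.30
Adjust for 59% response: 220.30 / 0.59 = 373.40.
Round up → n = 374.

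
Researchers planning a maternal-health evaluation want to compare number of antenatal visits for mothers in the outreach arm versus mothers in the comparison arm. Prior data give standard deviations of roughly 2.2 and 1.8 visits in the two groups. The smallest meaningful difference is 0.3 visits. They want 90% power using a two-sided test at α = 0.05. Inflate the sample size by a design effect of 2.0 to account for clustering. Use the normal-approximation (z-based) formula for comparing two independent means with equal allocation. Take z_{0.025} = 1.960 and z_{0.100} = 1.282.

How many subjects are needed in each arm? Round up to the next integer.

n = 1888 per group

n = (z_{α/2} + z_β)² · (σ₁² + σ₂²) / δ²
  = (1.960 + 1.282)² · (2.2² + 1.8² = 8.08) / 0.3²
  = 10.5106 · 8.08 / 0.09
  = 943.62
Design effect: 2.0 × 943.62 = 1887.23.
Round up → n = 1888 per group.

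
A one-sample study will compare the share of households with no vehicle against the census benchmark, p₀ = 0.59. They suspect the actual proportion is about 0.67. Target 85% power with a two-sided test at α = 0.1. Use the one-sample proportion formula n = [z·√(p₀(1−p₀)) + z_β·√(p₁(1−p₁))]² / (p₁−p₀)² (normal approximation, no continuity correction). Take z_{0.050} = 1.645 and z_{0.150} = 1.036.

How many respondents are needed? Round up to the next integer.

n = [z_{α/2}·√(p₀q₀) + z_β·√(p₁q₁)]² / (p₁ − p₀)²
  = [1.645·√(0.59·0.41) + 1.036·√(0.67·0.33)]² / (0.08)²
  = [1.645·0.4918 + 1.036·0.4702]² / 0.0064
  = [1.2962]² / 0.0064
  = 262.52
Round up → n = 263.

n = 263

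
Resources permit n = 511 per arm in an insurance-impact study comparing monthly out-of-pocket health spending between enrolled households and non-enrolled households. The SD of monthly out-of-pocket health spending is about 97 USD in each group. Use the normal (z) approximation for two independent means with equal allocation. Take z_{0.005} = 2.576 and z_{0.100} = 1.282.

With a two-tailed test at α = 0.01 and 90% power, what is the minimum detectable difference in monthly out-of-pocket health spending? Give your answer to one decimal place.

Minimum detectable difference ≈ 23.4 USD

δ = (z_{α/2} + z_β) · √((σ₁²+σ₂²)/n)
  = (2.576 + 1.282) · √(18818/511)
  = 3.858 · √36.8258
  = 3.858 · 6.0684
  = 23.4120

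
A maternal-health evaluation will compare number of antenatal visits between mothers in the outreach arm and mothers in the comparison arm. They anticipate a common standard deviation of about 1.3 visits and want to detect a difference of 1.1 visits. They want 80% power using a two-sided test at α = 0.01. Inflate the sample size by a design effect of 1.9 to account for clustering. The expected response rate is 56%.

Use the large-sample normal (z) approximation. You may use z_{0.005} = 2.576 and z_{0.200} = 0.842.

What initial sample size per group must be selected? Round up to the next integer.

n = 111 per group

n = (z_{α/2} + z_β)² · (σ₁² + σ₂²) / δ²
  = (2.576 + 0.842)² · (2·1.3² = 3.38) / 1.1²
  = 11.6827 · 3.38 / 1.21
  = 32.63
Design effect: 1.9 × 32.63 = 62.01.
Adjust for 56% response: 62.01 / 0.56 = 110.72.
Round up → n = 111 per group.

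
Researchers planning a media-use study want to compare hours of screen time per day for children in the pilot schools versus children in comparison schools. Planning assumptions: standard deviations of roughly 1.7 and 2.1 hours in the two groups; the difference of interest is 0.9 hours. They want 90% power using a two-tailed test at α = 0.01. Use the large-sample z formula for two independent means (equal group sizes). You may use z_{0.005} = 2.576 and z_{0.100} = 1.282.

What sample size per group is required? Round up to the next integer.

n = (z_{α/2} + z_β)² · (σ₁² + σ₂²) / δ²
  = (2.576 + 1.282)² · (1.7² + 2.1² = 7.3) / 0.9²
  = 14.8842 · 7.3 / 0.81
  = 134.14
Round up → n = 135 per group.

n = 135 per group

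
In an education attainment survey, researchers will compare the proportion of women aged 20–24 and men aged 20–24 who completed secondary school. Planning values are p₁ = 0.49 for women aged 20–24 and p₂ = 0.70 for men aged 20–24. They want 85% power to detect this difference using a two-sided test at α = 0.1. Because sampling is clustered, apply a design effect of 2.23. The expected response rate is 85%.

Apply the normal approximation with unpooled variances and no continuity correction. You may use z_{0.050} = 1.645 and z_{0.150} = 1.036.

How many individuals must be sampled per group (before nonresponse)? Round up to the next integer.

n = 197 per group

n = (z_{α/2} + z_β)² · [p₁(1−p₁) + p₂(1−p₂)] / (p₁ − p₂)²
  = (1.645 + 1.036)² · (0.49·0.51 + 0.70·0.30) / (-0.21)²
  = (2.681)² · (0.2499 + 0.2100) / 0.0441
  = 7.1878 · 0.4599 / 0.0441
  = 74.96
Design effect: 2.23 × 74.96 = 167.16.
Adjust for 85% response: 167.16 / 0.85 = 196.65.
Round up → n = 197 per group.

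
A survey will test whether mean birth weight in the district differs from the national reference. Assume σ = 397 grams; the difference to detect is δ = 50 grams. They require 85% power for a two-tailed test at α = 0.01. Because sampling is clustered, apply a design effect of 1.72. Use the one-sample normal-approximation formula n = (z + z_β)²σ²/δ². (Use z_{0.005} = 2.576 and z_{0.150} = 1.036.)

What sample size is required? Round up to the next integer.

n = (z_{α/2} + z_β)² · σ² / δ²
  = (2.576 + 1.036)² · 397² / 50²
  = 13.0465 · 157609 / 2500
  = 822.50
Design effect: 1.72 × 822.50 = 1414.70.
Round up → n = 1415.

n = 1415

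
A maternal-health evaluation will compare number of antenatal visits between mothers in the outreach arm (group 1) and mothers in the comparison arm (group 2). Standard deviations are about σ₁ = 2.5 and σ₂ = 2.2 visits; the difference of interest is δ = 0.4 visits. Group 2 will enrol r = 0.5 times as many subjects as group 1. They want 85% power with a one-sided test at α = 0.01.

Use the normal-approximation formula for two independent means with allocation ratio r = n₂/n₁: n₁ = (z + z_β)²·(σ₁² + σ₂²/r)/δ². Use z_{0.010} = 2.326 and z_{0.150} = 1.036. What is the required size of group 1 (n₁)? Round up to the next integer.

n₁ = (z_α + z_β)² · (σ₁² + σ₂²/r) / δ²
   = (2.326 + 1.036)² · (2.5² + 2.2²/0.5) / 0.4²
   = 11.3030 · (6.25 + 9.68) / 0.16
   = 11.3030 · 15.93 / 0.16
   = 1125.36
Round up → n₁ = 1126; n₂ = r·n₁ = 0.5 × 1126 = 563.

n₁ = 1126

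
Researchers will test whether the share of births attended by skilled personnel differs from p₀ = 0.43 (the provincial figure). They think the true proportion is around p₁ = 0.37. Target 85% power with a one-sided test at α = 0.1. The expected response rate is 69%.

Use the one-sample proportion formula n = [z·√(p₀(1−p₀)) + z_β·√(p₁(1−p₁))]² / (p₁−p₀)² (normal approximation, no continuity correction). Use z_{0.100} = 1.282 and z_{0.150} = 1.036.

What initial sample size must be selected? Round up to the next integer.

n = 519

n = [z_α·√(p₀q₀) + z_β·√(p₁q₁)]² / (p₁ − p₀)²
  = [1.282·√(0.43·0.57) + 1.036·√(0.37·0.63)]² / (-0.06)²
  = [1.282·0.4951 + 1.036·0.4828]² / 0.0036
  = [1.1349]² / 0.0036
  = 357.76
Adjust for 69% response: 357.76 / 0.69 = 518.49.
Round up → n = 519.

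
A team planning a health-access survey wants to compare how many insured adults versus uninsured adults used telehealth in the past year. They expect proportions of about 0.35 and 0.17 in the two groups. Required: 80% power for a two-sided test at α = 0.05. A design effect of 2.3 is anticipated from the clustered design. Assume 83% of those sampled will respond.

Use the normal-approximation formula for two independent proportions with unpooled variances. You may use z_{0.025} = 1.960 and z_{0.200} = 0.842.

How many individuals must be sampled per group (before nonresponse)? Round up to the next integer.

n = (z_{α/2} + z_β)² · [p₁(1−p₁) + p₂(1−p₂)] / (p₁ − p₂)²
  = (1.960 + 0.842)² · (0.35·0.65 + 0.17·0.83) / (0.18)²
  = (2.802)² · (0.2275 + 0.1411) / 0.0324
  = 7.8512 · 0.3686 / 0.0324
  = 89.32
Design effect: 2.3 × 89.32 = 205.43.
Adjust for 83% response: 205.43 / 0.83 = 247.51.
Round up → n = 248 per group.

n = 248 per group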